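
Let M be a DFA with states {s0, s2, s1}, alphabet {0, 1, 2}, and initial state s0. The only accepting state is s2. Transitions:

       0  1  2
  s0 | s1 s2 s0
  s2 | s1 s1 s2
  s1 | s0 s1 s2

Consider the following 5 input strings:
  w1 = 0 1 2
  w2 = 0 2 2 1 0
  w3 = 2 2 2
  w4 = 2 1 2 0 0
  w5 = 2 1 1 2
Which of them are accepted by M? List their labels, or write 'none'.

w1, w5

w1:
  start at s0
  read '0': s0 → s1
  read '1': s1 → s1
  read '2': s1 → s2
  end s2, accepted
w2:
  start at s0
  read '0': s0 → s1
  read '2': s1 → s2
  read '2': s2 → s2
  read '1': s2 → s1
  read '0': s1 → s0
  end s0, rejected
w3:
  start at s0
  read '2': s0 → s0
  read '2': s0 → s0
  read '2': s0 → s0
  end s0, rejected
w4:
  start at s0
  read '2': s0 → s0
  read '1': s0 → s2
  read '2': s2 → s2
  read '0': s2 → s1
  read '0': s1 → s0
  end s0, rejected
w5:
  start at s0
  read '2': s0 → s0
  read '1': s0 → s2
  read '1': s2 → s1
  read '2': s1 → s2
  end s2, accepted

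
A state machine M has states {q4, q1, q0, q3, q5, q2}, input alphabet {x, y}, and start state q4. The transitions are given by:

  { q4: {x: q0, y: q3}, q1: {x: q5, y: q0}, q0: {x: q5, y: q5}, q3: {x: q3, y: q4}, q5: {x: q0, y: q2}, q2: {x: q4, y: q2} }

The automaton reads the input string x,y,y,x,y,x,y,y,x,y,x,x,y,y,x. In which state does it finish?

q4 → q0 → q5 → q2 → q4 → q3 → q3 → q4 → q3 → q3 → q4 → q0 → q5 → q2 → q2 → q4

q4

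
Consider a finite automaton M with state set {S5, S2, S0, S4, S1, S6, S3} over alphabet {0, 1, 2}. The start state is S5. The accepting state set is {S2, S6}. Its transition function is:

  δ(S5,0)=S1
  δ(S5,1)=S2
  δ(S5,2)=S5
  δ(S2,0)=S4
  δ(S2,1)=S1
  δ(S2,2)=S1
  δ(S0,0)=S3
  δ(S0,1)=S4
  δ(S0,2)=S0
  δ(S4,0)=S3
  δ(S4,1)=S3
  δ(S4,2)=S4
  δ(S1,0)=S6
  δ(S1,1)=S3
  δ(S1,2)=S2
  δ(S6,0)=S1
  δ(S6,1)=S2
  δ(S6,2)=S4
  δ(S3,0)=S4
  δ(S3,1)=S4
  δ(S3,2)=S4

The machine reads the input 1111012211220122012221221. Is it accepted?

Trace: S5 -1-> S2 -1-> S1 -1-> S3 -1-> S4 -0-> S3 -1-> S4 -2-> S4 -2-> S4 -1-> S3 -1-> S4 -2-> S4 -2-> S4 -0-> S3 -1-> S4 -2-> S4 -2-> S4 -0-> S3 -1-> S4 -2-> S4 -2-> S4 -2-> S4 -1-> S3 -2-> S4 -2-> S4 -1-> S3
End state S3 is not accepting.

No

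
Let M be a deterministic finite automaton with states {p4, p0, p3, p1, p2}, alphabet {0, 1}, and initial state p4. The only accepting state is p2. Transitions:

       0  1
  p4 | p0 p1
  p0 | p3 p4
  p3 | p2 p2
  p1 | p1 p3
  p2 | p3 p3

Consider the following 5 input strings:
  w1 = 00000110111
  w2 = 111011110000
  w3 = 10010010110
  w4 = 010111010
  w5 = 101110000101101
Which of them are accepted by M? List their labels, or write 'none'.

w1, w3, w4

w1: p4 → p0 → p3 → p2 → p3 → p2 → p3 → p2 → p3 → p2 → p3 → p2  → end p2, accepted
w2: p4 → p1 → p3 → p2 → p3 → p2 → p3 → p2 → p3 → p2 → p3 → p2 → p3  → end p3, rejected
w3: p4 → p1 → p1 → p1 → p3 → p2 → p3 → p2 → p3 → p2 → p3 → p2  → end p2, accepted
w4: p4 → p0 → p4 → p0 → p4 → p1 → p3 → p2 → p3 → p2  → end p2, accepted
w5: p4 → p1 → p1 → p3 → p2 → p3 → p2 → p3 → p2 → p3 → p2 → p3 → p2 → p3 → p2 → p3  → end p3, rejected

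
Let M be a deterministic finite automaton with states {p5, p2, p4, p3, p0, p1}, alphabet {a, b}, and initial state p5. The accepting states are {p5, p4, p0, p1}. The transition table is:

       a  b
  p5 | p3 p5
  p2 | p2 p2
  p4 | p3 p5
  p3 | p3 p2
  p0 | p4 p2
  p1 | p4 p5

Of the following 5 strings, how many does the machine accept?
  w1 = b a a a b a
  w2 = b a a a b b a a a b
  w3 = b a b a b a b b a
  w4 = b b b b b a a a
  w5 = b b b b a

0

w1: Trace: p5 -b-> p5 -a-> p3 -a-> p3 -a-> p3 -b-> p2 -a-> p2  → end p2, rejected
w2: Trace: p5 -b-> p5 -a-> p3 -a-> p3 -a-> p3 -b-> p2 -b-> p2 -a-> p2 -a-> p2 -a-> p2 -b-> p2  → end p2, rejected
w3: Trace: p5 -b-> p5 -a-> p3 -b-> p2 -a-> p2 -b-> p2 -a-> p2 -b-> p2 -b-> p2 -a-> p2  → end p2, rejected
w4: Trace: p5 -b-> p5 -b-> p5 -b-> p5 -b-> p5 -b-> p5 -a-> p3 -a-> p3 -a-> p3  → end p3, rejected
w5: Trace: p5 -b-> p5 -b-> p5 -b-> p5 -b-> p5 -a-> p3  → end p3, rejected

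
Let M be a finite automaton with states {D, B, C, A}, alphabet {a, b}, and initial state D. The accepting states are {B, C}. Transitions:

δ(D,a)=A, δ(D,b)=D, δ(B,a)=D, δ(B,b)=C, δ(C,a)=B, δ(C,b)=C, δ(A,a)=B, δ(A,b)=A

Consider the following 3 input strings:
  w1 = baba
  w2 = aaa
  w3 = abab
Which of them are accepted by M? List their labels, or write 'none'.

w1, w3

w1: Trace: D -b-> D -a-> A -b-> A -a-> B  → end B, accepted
w2: Trace: D -a-> A -a-> B -a-> D  → end D, rejected
w3: Trace: D -a-> A -b-> A -a-> B -b-> C  → end C, accepted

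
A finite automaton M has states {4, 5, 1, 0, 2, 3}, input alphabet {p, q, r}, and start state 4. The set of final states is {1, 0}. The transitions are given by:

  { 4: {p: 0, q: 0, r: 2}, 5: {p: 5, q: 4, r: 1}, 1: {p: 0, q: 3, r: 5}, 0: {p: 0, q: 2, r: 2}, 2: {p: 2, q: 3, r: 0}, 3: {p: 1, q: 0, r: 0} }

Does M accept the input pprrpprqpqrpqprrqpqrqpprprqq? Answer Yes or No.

start at 4
read 'p': 4 → 0
read 'p': 0 → 0
read 'r': 0 → 2
read 'r': 2 → 0
read 'p': 0 → 0
read 'p': 0 → 0
read 'r': 0 → 2
read 'q': 2 → 3
read 'p': 3 → 1
read 'q': 1 → 3
read 'r': 3 → 0
read 'p': 0 → 0
read 'q': 0 → 2
read 'p': 2 → 2
read 'r': 2 → 0
read 'r': 0 → 2
read 'q': 2 → 3
read 'p': 3 → 1
read 'q': 1 → 3
read 'r': 3 → 0
read 'q': 0 → 2
read 'p': 2 → 2
read 'p': 2 → 2
read 'r': 2 → 0
read 'p': 0 → 0
read 'r': 0 → 2
read 'q': 2 → 3
read 'q': 3 → 0
End state 0 is accepting.

Yes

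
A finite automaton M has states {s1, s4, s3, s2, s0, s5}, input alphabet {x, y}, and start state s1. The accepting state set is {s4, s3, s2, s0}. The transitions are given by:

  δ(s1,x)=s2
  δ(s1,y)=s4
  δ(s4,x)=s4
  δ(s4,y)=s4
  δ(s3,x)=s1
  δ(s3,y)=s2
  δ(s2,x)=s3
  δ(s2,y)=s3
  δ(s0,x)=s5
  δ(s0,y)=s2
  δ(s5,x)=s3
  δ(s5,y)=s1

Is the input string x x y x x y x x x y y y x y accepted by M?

start at s1
read 'x': s1 → s2
read 'x': s2 → s3
read 'y': s3 → s2
read 'x': s2 → s3
read 'x': s3 → s1
read 'y': s1 → s4
read 'x': s4 → s4
read 'x': s4 → s4
read 'x': s4 → s4
read 'y': s4 → s4
read 'y': s4 → s4
read 'y': s4 → s4
read 'x': s4 → s4
read 'y': s4 → s4
End state s4 is accepting.

Yes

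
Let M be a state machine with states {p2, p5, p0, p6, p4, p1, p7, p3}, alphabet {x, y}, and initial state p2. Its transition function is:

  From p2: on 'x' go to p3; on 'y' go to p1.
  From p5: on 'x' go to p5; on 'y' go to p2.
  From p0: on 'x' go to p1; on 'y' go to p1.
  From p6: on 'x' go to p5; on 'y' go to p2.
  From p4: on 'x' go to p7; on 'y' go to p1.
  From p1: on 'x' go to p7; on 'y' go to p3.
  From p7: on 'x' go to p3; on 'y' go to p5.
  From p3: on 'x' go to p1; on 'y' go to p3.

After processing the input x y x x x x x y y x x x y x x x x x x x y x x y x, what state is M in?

p1

p2 → p3 → p3 → p1 → p7 → p3 → p1 → p7 → p5 → p2 → p3 → p1 → p7 → p5 → p5 → p5 → p5 → p5 → p5 → p5 → p5 → p2 → p3 → p1 → p3 → p1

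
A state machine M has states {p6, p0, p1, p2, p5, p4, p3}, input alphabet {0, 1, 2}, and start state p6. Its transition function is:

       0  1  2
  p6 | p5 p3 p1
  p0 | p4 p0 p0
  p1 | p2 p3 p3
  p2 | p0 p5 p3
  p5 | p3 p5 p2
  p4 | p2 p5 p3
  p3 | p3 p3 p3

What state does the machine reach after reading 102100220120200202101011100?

p6 → p3 → p3 → p3 → p3 → p3 → p3 → p3 → p3 → p3 → p3 → p3 → p3 → p3 → p3 → p3 → p3 → p3 → p3 → p3 → p3 → p3 → p3 → p3 → p3 → p3 → p3 → p3

p3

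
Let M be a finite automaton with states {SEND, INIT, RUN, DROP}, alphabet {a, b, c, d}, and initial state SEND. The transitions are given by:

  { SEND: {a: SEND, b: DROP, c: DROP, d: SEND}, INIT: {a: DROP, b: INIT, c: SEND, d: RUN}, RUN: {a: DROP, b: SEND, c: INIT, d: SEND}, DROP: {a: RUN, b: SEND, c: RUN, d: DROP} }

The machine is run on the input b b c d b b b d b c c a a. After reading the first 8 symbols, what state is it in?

SEND

Trace: SEND -b-> DROP -b-> SEND -c-> DROP -d-> DROP -b-> SEND -b-> DROP -b-> SEND -d-> SEND
After 8 symbols: SEND.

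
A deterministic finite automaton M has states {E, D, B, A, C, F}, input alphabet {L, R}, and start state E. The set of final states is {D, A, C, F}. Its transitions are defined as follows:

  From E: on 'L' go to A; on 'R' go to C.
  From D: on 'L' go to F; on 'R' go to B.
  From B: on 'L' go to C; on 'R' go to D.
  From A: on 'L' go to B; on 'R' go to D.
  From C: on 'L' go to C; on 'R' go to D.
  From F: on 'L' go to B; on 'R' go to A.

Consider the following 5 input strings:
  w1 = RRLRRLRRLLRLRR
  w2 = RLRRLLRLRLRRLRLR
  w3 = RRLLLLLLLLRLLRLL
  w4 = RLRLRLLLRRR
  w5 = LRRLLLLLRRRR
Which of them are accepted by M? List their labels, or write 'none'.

w1, w2, w4

w1: Trace: E -R-> C -R-> D -L-> F -R-> A -R-> D -L-> F -R-> A -R-> D -L-> F -L-> B -R-> D -L-> F -R-> A -R-> D  → end D, accepted
w2: Trace: E -R-> C -L-> C -R-> D -R-> B -L-> C -L-> C -R-> D -L-> F -R-> A -L-> B -R-> D -R-> B -L-> C -R-> D -L-> F -R-> A  → end A, accepted
w3: Trace: E -R-> C -R-> D -L-> F -L-> B -L-> C -L-> C -L-> C -L-> C -L-> C -L-> C -R-> D -L-> F -L-> B -R-> D -L-> F -L-> B  → end B, rejected
w4: Trace: E -R-> C -L-> C -R-> D -L-> F -R-> A -L-> B -L-> C -L-> C -R-> D -R-> B -R-> D  → end D, accepted
w5: Trace: E -L-> A -R-> D -R-> B -L-> C -L-> C -L-> C -L-> C -L-> C -R-> D -R-> B -R-> D -R-> B  → end B, rejected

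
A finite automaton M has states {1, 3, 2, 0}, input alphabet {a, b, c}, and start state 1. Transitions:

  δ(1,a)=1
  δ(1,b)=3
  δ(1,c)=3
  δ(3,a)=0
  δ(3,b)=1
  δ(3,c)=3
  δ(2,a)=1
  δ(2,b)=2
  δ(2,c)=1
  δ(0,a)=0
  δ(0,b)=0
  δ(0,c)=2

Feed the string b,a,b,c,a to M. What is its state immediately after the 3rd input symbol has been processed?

1 → 3 → 0 → 0
After 3 symbols: 0.

0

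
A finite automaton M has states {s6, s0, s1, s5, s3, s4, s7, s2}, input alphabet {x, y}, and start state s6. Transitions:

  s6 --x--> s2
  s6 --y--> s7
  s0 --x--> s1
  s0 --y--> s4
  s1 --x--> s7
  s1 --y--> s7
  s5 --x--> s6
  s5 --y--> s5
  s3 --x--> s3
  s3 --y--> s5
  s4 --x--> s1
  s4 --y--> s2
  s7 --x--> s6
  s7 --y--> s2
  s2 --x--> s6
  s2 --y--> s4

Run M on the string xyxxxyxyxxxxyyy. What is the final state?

Trace: s6 -x-> s2 -y-> s4 -x-> s1 -x-> s7 -x-> s6 -y-> s7 -x-> s6 -y-> s7 -x-> s6 -x-> s2 -x-> s6 -x-> s2 -y-> s4 -y-> s2 -y-> s4

s4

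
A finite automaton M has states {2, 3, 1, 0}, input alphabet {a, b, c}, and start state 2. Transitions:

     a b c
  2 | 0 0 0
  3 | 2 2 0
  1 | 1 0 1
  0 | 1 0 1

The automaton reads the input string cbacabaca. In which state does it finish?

start at 2
read 'c': 2 → 0
read 'b': 0 → 0
read 'a': 0 → 1
read 'c': 1 → 1
read 'a': 1 → 1
read 'b': 1 → 0
read 'a': 0 → 1
read 'c': 1 → 1
read 'a': 1 → 1

1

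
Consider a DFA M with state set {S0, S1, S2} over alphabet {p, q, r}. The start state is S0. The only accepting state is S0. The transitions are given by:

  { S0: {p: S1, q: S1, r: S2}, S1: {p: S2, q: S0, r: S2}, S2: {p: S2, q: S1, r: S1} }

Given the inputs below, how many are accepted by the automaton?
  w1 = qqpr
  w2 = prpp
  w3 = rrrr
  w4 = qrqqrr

w1: S0 → S1 → S0 → S1 → S2  → end S2, rejected
w2: S0 → S1 → S2 → S2 → S2  → end S2, rejected
w3: S0 → S2 → S1 → S2 → S1  → end S1, rejected
w4: S0 → S1 → S2 → S1 → S0 → S2 → S1  → end S1, rejected

0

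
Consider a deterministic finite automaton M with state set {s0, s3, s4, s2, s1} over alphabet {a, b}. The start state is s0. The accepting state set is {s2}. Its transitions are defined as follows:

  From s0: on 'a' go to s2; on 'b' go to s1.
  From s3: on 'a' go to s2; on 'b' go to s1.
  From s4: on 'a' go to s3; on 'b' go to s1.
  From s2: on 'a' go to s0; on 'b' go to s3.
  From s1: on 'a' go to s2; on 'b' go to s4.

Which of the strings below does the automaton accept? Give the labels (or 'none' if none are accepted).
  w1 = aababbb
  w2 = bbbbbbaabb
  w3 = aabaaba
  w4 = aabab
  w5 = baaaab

w1:
  start at s0
  read 'a': s0 → s2
  read 'a': s2 → s0
  read 'b': s0 → s1
  read 'a': s1 → s2
  read 'b': s2 → s3
  read 'b': s3 → s1
  read 'b': s1 → s4
  end s4, rejected
w2:
  start at s0
  read 'b': s0 → s1
  read 'b': s1 → s4
  read 'b': s4 → s1
  read 'b': s1 → s4
  read 'b': s4 → s1
  read 'b': s1 → s4
  read 'a': s4 → s3
  read 'a': s3 → s2
  read 'b': s2 → s3
  read 'b': s3 → s1
  end s1, rejected
w3:
  start at s0
  read 'a': s0 → s2
  read 'a': s2 → s0
  read 'b': s0 → s1
  read 'a': s1 → s2
  read 'a': s2 → s0
  read 'b': s0 → s1
  read 'a': s1 → s2
  end s2, accepted
w4:
  start at s0
  read 'a': s0 → s2
  read 'a': s2 → s0
  read 'b': s0 → s1
  read 'a': s1 → s2
  read 'b': s2 → s3
  end s3, rejected
w5:
  start at s0
  read 'b': s0 → s1
  read 'a': s1 → s2
  read 'a': s2 → s0
  read 'a': s0 → s2
  read 'a': s2 → s0
  read 'b': s0 → s1
  end s1, rejected

w3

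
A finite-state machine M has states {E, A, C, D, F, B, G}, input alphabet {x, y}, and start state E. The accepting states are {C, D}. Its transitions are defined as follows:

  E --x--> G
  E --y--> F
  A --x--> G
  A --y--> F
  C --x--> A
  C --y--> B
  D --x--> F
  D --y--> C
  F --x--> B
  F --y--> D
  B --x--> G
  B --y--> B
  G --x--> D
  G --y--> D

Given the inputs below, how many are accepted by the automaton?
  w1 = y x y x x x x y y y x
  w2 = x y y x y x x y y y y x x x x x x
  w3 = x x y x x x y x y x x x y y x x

2

w1:
  start at E
  read 'y': E → F
  read 'x': F → B
  read 'y': B → B
  read 'x': B → G
  read 'x': G → D
  read 'x': D → F
  read 'x': F → B
  read 'y': B → B
  read 'y': B → B
  read 'y': B → B
  read 'x': B → G
  end G, rejected
w2:
  start at E
  read 'x': E → G
  read 'y': G → D
  read 'y': D → C
  read 'x': C → A
  read 'y': A → F
  read 'x': F → B
  read 'x': B → G
  read 'y': G → D
  read 'y': D → C
  read 'y': C → B
  read 'y': B → B
  read 'x': B → G
  read 'x': G → D
  read 'x': D → F
  read 'x': F → B
  read 'x': B → G
  read 'x': G → D
  end D, accepted
w3:
  start at E
  read 'x': E → G
  read 'x': G → D
  read 'y': D → C
  read 'x': C → A
  read 'x': A → G
  read 'x': G → D
  read 'y': D → C
  read 'x': C → A
  read 'y': A → F
  read 'x': F → B
  read 'x': B → G
  read 'x': G → D
  read 'y': D → C
  read 'y': C → B
  read 'x': B → G
  read 'x': G → D
  end D, accepted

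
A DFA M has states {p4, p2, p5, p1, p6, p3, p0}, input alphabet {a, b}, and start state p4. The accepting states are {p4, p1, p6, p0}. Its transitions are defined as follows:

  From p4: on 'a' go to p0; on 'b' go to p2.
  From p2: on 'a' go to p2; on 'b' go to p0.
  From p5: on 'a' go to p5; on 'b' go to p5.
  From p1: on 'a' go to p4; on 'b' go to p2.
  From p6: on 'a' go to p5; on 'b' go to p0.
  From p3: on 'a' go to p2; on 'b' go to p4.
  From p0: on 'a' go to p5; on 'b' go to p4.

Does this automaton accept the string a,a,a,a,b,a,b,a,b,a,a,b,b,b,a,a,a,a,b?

start at p4
read 'a': p4 → p0
read 'a': p0 → p5
read 'a': p5 → p5
read 'a': p5 → p5
read 'b': p5 → p5
read 'a': p5 → p5
read 'b': p5 → p5
read 'a': p5 → p5
read 'b': p5 → p5
read 'a': p5 → p5
read 'a': p5 → p5
read 'b': p5 → p5
read 'b': p5 → p5
read 'b': p5 → p5
read 'a': p5 → p5
read 'a': p5 → p5
read 'a': p5 → p5
read 'a': p5 → p5
read 'b': p5 → p5
End state p5 is not accepting.

No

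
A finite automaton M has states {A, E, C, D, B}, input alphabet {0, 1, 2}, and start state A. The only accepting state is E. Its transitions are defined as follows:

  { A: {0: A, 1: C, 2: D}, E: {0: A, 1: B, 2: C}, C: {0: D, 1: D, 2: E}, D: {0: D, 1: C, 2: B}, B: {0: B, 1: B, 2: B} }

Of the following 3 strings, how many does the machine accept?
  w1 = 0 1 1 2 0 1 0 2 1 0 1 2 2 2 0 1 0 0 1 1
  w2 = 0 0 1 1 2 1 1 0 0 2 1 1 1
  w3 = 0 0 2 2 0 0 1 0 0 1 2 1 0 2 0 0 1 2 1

w1: Trace: A -0-> A -1-> C -1-> D -2-> B -0-> B -1-> B -0-> B -2-> B -1-> B -0-> B -1-> B -2-> B -2-> B -2-> B -0-> B -1-> B -0-> B -0-> B -1-> B -1-> B  → end B, rejected
w2: Trace: A -0-> A -0-> A -1-> C -1-> D -2-> B -1-> B -1-> B -0-> B -0-> B -2-> B -1-> B -1-> B -1-> B  → end B, rejected
w3: Trace: A -0-> A -0-> A -2-> D -2-> B -0-> B -0-> B -1-> B -0-> B -0-> B -1-> B -2-> B -1-> B -0-> B -2-> B -0-> B -0-> B -1-> B -2-> B -1-> B  → end B, rejected

0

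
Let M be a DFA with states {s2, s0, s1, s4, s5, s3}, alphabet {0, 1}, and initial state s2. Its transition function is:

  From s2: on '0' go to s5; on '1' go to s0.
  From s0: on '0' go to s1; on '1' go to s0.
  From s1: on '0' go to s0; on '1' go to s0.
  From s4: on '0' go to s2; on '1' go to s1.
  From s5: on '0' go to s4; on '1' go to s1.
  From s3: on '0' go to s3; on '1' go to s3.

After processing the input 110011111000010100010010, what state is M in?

s1

start at s2
read '1': s2 → s0
read '1': s0 → s0
read '0': s0 → s1
read '0': s1 → s0
read '1': s0 → s0
read '1': s0 → s0
read '1': s0 → s0
read '1': s0 → s0
read '1': s0 → s0
read '0': s0 → s1
read '0': s1 → s0
read '0': s0 → s1
read '0': s1 → s0
read '1': s0 → s0
read '0': s0 → s1
read '1': s1 → s0
read '0': s0 → s1
read '0': s1 → s0
read '0': s0 → s1
read '1': s1 → s0
read '0': s0 → s1
read '0': s1 → s0
read '1': s0 → s0
read '0': s0 → s1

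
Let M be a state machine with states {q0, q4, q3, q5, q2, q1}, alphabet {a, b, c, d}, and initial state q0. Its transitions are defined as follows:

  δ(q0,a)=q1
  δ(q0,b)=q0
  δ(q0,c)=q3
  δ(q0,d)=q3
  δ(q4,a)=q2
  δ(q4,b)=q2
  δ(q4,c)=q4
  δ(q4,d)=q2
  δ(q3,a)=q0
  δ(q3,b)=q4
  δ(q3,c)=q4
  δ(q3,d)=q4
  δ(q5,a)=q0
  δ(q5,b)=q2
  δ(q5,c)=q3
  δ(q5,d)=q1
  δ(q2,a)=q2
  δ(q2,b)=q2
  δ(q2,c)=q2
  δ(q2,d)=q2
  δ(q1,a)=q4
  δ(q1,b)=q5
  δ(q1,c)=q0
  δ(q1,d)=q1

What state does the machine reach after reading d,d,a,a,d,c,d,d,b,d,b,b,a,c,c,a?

start at q0
read 'd': q0 → q3
read 'd': q3 → q4
read 'a': q4 → q2
read 'a': q2 → q2
read 'd': q2 → q2
read 'c': q2 → q2
read 'd': q2 → q2
read 'd': q2 → q2
read 'b': q2 → q2
read 'd': q2 → q2
read 'b': q2 → q2
read 'b': q2 → q2
read 'a': q2 → q2
read 'c': q2 → q2
read 'c': q2 → q2
read 'a': q2 → q2

q2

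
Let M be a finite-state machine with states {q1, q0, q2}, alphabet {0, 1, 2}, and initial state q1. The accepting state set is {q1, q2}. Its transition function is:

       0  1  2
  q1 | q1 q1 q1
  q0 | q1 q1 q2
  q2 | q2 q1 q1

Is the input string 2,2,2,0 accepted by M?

start at q1
read '2': q1 → q1
read '2': q1 → q1
read '2': q1 → q1
read '0': q1 → q1
End state q1 is accepting.

Yes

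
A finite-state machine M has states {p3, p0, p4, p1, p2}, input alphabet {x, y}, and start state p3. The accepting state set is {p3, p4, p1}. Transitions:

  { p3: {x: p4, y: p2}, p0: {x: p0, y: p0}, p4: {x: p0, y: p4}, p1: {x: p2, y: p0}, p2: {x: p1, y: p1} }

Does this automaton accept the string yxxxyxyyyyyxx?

start at p3
read 'y': p3 → p2
read 'x': p2 → p1
read 'x': p1 → p2
read 'x': p2 → p1
read 'y': p1 → p0
read 'x': p0 → p0
read 'y': p0 → p0
read 'y': p0 → p0
read 'y': p0 → p0
read 'y': p0 → p0
read 'y': p0 → p0
read 'x': p0 → p0
read 'x': p0 → p0
End state p0 is not accepting.

No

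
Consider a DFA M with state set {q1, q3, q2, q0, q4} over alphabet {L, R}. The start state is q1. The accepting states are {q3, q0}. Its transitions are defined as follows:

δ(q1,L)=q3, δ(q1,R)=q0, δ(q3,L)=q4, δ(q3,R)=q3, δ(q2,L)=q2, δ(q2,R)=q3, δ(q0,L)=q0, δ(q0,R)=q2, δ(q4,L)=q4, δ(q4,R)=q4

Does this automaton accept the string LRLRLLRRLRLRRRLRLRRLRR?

No

q1 → q3 → q3 → q4 → q4 → q4 → q4 → q4 → q4 → q4 → q4 → q4 → q4 → q4 → q4 → q4 → q4 → q4 → q4 → q4 → q4 → q4 → q4
End state q4 is not accepting.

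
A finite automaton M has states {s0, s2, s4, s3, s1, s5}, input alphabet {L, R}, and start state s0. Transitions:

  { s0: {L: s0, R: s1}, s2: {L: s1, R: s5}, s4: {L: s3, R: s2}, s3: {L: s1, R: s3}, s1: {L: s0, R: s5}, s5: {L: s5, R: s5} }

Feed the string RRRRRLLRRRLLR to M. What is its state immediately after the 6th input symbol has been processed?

Trace: s0 -R-> s1 -R-> s5 -R-> s5 -R-> s5 -R-> s5 -L-> s5
After 6 symbols: s5.

s5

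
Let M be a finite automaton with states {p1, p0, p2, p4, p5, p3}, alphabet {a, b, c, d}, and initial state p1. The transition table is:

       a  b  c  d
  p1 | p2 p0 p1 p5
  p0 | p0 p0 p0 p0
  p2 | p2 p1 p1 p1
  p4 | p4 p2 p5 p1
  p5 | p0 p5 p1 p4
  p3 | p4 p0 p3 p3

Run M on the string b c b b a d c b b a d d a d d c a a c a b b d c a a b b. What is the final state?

p0

start at p1
read 'b': p1 → p0
read 'c': p0 → p0
read 'b': p0 → p0
read 'b': p0 → p0
read 'a': p0 → p0
read 'd': p0 → p0
read 'c': p0 → p0
read 'b': p0 → p0
read 'b': p0 → p0
read 'a': p0 → p0
read 'd': p0 → p0
read 'd': p0 → p0
read 'a': p0 → p0
read 'd': p0 → p0
read 'd': p0 → p0
read 'c': p0 → p0
read 'a': p0 → p0
read 'a': p0 → p0
read 'c': p0 → p0
read 'a': p0 → p0
read 'b': p0 → p0
read 'b': p0 → p0
read 'd': p0 → p0
read 'c': p0 → p0
read 'a': p0 → p0
read 'a': p0 → p0
read 'b': p0 → p0
read 'b': p0 → p0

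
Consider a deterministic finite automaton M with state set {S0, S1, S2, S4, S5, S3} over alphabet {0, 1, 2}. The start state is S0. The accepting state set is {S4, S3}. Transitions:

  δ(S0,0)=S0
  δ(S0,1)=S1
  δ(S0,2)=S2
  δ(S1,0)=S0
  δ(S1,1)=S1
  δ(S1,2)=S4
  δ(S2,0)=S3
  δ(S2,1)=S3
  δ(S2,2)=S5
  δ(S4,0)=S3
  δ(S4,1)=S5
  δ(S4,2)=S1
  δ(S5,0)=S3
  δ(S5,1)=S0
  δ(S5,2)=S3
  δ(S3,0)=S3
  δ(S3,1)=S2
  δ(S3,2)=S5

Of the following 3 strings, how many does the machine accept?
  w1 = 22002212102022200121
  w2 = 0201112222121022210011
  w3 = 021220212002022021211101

1

w1:
  start at S0
  read '2': S0 → S2
  read '2': S2 → S5
  read '0': S5 → S3
  read '0': S3 → S3
  read '2': S3 → S5
  read '2': S5 → S3
  read '1': S3 → S2
  read '2': S2 → S5
  read '1': S5 → S0
  read '0': S0 → S0
  read '2': S0 → S2
  read '0': S2 → S3
  read '2': S3 → S5
  read '2': S5 → S3
  read '2': S3 → S5
  read '0': S5 → S3
  read '0': S3 → S3
  read '1': S3 → S2
  read '2': S2 → S5
  read '1': S5 → S0
  end S0, rejected
w2:
  start at S0
  read '0': S0 → S0
  read '2': S0 → S2
  read '0': S2 → S3
  read '1': S3 → S2
  read '1': S2 → S3
  read '1': S3 → S2
  read '2': S2 → S5
  read '2': S5 → S3
  read '2': S3 → S5
  read '2': S5 → S3
  read '1': S3 → S2
  read '2': S2 → S5
  read '1': S5 → S0
  read '0': S0 → S0
  read '2': S0 → S2
  read '2': S2 → S5
  read '2': S5 → S3
  read '1': S3 → S2
  read '0': S2 → S3
  read '0': S3 → S3
  read '1': S3 → S2
  read '1': S2 → S3
  end S3, accepted
w3:
  start at S0
  read '0': S0 → S0
  read '2': S0 → S2
  read '1': S2 → S3
  read '2': S3 → S5
  read '2': S5 → S3
  read '0': S3 → S3
  read '2': S3 → S5
  read '1': S5 → S0
  read '2': S0 → S2
  read '0': S2 → S3
  read '0': S3 → S3
  read '2': S3 → S5
  read '0': S5 → S3
  read '2': S3 → S5
  read '2': S5 → S3
  read '0': S3 → S3
  read '2': S3 → S5
  read '1': S5 → S0
  read '2': S0 → S2
  read '1': S2 → S3
  read '1': S3 → S2
  read '1': S2 → S3
  read '0': S3 → S3
  read '1': S3 → S2
  end S2, rejected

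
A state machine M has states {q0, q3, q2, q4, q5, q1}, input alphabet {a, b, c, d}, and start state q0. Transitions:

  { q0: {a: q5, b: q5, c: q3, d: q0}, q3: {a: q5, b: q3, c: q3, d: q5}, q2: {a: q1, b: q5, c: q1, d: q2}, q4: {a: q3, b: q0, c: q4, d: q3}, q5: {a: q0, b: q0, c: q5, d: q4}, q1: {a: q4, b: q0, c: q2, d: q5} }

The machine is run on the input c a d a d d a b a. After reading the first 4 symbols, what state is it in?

start at q0
read 'c': q0 → q3
read 'a': q3 → q5
read 'd': q5 → q4
read 'a': q4 → q3
After 4 symbols: q3.

q3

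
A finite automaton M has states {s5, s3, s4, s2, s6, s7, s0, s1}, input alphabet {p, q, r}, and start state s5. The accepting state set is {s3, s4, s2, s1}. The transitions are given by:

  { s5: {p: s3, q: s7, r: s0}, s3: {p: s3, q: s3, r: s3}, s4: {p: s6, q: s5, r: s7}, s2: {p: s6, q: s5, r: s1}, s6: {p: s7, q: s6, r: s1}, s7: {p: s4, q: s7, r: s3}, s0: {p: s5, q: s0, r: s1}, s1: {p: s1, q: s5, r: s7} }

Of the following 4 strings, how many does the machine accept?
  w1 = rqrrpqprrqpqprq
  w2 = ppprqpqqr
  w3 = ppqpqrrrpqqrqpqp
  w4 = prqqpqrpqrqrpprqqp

w1: Trace: s5 -r-> s0 -q-> s0 -r-> s1 -r-> s7 -p-> s4 -q-> s5 -p-> s3 -r-> s3 -r-> s3 -q-> s3 -p-> s3 -q-> s3 -p-> s3 -r-> s3 -q-> s3  → end s3, accepted
w2: Trace: s5 -p-> s3 -p-> s3 -p-> s3 -r-> s3 -q-> s3 -p-> s3 -q-> s3 -q-> s3 -r-> s3  → end s3, accepted
w3: Trace: s5 -p-> s3 -p-> s3 -q-> s3 -p-> s3 -q-> s3 -r-> s3 -r-> s3 -r-> s3 -p-> s3 -q-> s3 -q-> s3 -r-> s3 -q-> s3 -p-> s3 -q-> s3 -p-> s3  → end s3, accepted
w4: Trace: s5 -p-> s3 -r-> s3 -q-> s3 -q-> s3 -p-> s3 -q-> s3 -r-> s3 -p-> s3 -q-> s3 -r-> s3 -q-> s3 -r-> s3 -p-> s3 -p-> s3 -r-> s3 -q-> s3 -q-> s3 -p-> s3  → end s3, accepted

4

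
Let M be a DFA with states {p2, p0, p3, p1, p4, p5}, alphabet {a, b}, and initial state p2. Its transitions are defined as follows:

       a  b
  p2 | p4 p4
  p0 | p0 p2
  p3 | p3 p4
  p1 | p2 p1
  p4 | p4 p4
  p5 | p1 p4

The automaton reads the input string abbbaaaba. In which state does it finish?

p2 → p4 → p4 → p4 → p4 → p4 → p4 → p4 → p4 → p4

p4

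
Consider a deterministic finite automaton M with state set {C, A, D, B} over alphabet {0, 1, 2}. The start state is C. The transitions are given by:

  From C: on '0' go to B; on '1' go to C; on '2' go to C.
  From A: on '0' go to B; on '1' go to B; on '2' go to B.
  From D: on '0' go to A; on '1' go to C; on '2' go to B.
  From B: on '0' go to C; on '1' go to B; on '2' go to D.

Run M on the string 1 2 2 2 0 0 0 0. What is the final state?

C → C → C → C → C → B → C → B → C

C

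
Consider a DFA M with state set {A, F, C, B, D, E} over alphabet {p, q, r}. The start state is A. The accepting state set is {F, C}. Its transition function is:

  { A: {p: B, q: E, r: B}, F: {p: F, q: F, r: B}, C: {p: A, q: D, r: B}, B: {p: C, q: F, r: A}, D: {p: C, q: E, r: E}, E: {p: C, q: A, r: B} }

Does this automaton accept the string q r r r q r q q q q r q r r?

start at A
read 'q': A → E
read 'r': E → B
read 'r': B → A
read 'r': A → B
read 'q': B → F
read 'r': F → B
read 'q': B → F
read 'q': F → F
read 'q': F → F
read 'q': F → F
read 'r': F → B
read 'q': B → F
read 'r': F → B
read 'r': B → A
End state A is not accepting.

No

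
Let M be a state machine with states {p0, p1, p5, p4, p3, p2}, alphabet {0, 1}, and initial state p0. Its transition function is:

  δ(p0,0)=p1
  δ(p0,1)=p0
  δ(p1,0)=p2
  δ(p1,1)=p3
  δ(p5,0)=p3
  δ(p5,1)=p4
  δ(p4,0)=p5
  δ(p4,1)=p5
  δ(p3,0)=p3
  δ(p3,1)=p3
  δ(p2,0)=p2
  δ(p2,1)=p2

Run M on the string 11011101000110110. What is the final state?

p3

p0 → p0 → p0 → p1 → p3 → p3 → p3 → p3 → p3 → p3 → p3 → p3 → p3 → p3 → p3 → p3 → p3 → p3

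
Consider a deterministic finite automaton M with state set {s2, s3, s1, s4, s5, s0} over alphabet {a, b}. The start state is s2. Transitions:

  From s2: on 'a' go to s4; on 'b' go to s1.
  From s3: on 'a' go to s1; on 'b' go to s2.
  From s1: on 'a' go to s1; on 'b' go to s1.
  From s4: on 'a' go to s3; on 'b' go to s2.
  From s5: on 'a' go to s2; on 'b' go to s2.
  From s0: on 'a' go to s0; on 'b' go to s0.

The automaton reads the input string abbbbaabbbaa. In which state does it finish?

start at s2
read 'a': s2 → s4
read 'b': s4 → s2
read 'b': s2 → s1
read 'b': s1 → s1
read 'b': s1 → s1
read 'a': s1 → s1
read 'a': s1 → s1
read 'b': s1 → s1
read 'b': s1 → s1
read 'b': s1 → s1
read 'a': s1 → s1
read 'a': s1 → s1

s1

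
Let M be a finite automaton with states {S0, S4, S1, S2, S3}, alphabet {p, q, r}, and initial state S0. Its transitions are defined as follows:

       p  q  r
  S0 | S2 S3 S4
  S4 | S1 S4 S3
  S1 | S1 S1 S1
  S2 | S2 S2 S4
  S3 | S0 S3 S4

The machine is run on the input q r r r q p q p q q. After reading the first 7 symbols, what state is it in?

S1

start at S0
read 'q': S0 → S3
read 'r': S3 → S4
read 'r': S4 → S3
read 'r': S3 → S4
read 'q': S4 → S4
read 'p': S4 → S1
read 'q': S1 → S1
After 7 symbols: S1.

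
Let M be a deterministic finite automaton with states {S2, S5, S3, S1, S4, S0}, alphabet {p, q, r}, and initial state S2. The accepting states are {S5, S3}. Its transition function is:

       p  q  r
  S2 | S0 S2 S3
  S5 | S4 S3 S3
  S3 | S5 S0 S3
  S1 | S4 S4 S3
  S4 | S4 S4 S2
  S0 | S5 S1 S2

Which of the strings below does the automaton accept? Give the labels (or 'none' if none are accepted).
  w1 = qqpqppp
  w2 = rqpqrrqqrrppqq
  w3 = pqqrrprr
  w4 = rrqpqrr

w1: S2 → S2 → S2 → S0 → S1 → S4 → S4 → S4  → end S4, rejected
w2: S2 → S3 → S0 → S5 → S3 → S3 → S3 → S0 → S1 → S3 → S3 → S5 → S4 → S4 → S4  → end S4, rejected
w3: S2 → S0 → S1 → S4 → S2 → S3 → S5 → S3 → S3  → end S3, accepted
w4: S2 → S3 → S3 → S0 → S5 → S3 → S3 → S3  → end S3, accepted

w3, w4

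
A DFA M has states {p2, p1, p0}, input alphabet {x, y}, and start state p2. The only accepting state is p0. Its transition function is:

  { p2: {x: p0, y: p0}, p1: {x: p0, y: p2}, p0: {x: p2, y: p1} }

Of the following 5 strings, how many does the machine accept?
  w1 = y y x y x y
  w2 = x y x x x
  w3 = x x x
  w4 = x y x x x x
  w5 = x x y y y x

3

w1: p2 → p0 → p1 → p0 → p1 → p0 → p1  → end p1, rejected
w2: p2 → p0 → p1 → p0 → p2 → p0  → end p0, accepted
w3: p2 → p0 → p2 → p0  → end p0, accepted
w4: p2 → p0 → p1 → p0 → p2 → p0 → p2  → end p2, rejected
w5: p2 → p0 → p2 → p0 → p1 → p2 → p0  → end p0, accepted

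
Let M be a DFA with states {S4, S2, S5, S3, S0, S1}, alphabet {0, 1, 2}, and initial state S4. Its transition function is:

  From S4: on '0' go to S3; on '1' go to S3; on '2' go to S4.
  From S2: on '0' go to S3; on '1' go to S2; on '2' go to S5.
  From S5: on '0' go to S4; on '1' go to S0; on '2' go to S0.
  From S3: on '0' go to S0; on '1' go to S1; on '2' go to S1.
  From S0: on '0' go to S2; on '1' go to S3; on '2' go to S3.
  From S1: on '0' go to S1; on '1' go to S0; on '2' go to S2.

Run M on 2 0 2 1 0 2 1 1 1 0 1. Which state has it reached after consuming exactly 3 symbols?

S1

start at S4
read '2': S4 → S4
read '0': S4 → S3
read '2': S3 → S1
After 3 symbols: S1.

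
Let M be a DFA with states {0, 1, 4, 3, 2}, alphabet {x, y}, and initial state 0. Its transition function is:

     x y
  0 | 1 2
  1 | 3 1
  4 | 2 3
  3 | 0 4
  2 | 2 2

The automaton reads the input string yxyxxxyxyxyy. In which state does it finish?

Trace: 0 -y-> 2 -x-> 2 -y-> 2 -x-> 2 -x-> 2 -x-> 2 -y-> 2 -x-> 2 -y-> 2 -x-> 2 -y-> 2 -y-> 2

2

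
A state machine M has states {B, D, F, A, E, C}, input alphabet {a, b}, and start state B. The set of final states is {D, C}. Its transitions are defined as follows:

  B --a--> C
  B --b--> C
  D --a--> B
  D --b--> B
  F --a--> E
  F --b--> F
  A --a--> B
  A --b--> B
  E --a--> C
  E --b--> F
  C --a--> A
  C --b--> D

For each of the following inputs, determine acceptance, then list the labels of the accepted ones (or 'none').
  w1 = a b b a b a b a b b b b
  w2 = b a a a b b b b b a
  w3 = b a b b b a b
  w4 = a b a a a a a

w1: B → C → D → B → C → D → B → C → A → B → C → D → B  → end B, rejected
w2: B → C → A → B → C → D → B → C → D → B → C  → end C, accepted
w3: B → C → A → B → C → D → B → C  → end C, accepted
w4: B → C → D → B → C → A → B → C  → end C, accepted

w2, w3, w4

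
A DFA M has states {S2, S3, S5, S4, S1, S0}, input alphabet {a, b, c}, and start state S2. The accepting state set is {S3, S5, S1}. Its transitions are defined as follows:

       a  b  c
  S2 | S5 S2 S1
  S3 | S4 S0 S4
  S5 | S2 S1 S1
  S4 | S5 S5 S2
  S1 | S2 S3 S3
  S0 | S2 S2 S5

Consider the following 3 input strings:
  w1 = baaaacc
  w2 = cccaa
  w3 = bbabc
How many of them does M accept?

w1: S2 → S2 → S5 → S2 → S5 → S2 → S1 → S3  → end S3, accepted
w2: S2 → S1 → S3 → S4 → S5 → S2  → end S2, rejected
w3: S2 → S2 → S2 → S5 → S1 → S3  → end S3, accepted

2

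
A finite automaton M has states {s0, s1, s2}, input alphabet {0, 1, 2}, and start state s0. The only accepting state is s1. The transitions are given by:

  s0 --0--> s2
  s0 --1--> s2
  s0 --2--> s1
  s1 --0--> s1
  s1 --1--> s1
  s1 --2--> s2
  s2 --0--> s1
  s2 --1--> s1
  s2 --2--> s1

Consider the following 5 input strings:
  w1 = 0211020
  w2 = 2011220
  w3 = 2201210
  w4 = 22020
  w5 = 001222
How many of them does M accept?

4

w1:
  start at s0
  read '0': s0 → s2
  read '2': s2 → s1
  read '1': s1 → s1
  read '1': s1 → s1
  read '0': s1 → s1
  read '2': s1 → s2
  read '0': s2 → s1
  end s1, accepted
w2:
  start at s0
  read '2': s0 → s1
  read '0': s1 → s1
  read '1': s1 → s1
  read '1': s1 → s1
  read '2': s1 → s2
  read '2': s2 → s1
  read '0': s1 → s1
  end s1, accepted
w3:
  start at s0
  read '2': s0 → s1
  read '2': s1 → s2
  read '0': s2 → s1
  read '1': s1 → s1
  read '2': s1 → s2
  read '1': s2 → s1
  read '0': s1 → s1
  end s1, accepted
w4:
  start at s0
  read '2': s0 → s1
  read '2': s1 → s2
  read '0': s2 → s1
  read '2': s1 → s2
  read '0': s2 → s1
  end s1, accepted
w5:
  start at s0
  read '0': s0 → s2
  read '0': s2 → s1
  read '1': s1 → s1
  read '2': s1 → s2
  read '2': s2 → s1
  read '2': s1 → s2
  end s2, rejected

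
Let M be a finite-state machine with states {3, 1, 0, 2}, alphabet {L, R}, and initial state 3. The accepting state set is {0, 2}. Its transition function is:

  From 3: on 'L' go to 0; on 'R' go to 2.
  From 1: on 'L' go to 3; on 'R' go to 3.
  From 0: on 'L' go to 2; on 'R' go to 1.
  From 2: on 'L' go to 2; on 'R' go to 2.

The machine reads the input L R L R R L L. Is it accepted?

Yes

Trace: 3 -L-> 0 -R-> 1 -L-> 3 -R-> 2 -R-> 2 -L-> 2 -L-> 2
End state 2 is accepting.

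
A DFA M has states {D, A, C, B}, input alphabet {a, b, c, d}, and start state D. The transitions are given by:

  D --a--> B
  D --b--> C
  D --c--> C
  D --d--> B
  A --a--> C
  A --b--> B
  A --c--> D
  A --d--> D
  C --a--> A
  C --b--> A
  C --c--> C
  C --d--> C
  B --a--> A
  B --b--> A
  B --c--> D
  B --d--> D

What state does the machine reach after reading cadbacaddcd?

B

D → C → A → D → C → A → D → B → D → B → D → B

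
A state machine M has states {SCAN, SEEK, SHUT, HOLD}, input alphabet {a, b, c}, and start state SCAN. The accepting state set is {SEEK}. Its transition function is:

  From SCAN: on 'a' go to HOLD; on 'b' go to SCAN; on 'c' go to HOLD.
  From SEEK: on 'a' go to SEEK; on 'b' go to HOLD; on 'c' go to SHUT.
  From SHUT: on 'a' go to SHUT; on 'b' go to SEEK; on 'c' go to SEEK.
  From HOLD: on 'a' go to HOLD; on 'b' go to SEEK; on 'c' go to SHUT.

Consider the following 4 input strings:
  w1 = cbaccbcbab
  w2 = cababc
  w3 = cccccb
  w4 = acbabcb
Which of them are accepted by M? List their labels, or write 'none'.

w1:
  start at SCAN
  read 'c': SCAN → HOLD
  read 'b': HOLD → SEEK
  read 'a': SEEK → SEEK
  read 'c': SEEK → SHUT
  read 'c': SHUT → SEEK
  read 'b': SEEK → HOLD
  read 'c': HOLD → SHUT
  read 'b': SHUT → SEEK
  read 'a': SEEK → SEEK
  read 'b': SEEK → HOLD
  end HOLD, rejected
w2:
  start at SCAN
  read 'c': SCAN → HOLD
  read 'a': HOLD → HOLD
  read 'b': HOLD → SEEK
  read 'a': SEEK → SEEK
  read 'b': SEEK → HOLD
  read 'c': HOLD → SHUT
  end SHUT, rejected
w3:
  start at SCAN
  read 'c': SCAN → HOLD
  read 'c': HOLD → SHUT
  read 'c': SHUT → SEEK
  read 'c': SEEK → SHUT
  read 'c': SHUT → SEEK
  read 'b': SEEK → HOLD
  end HOLD, rejected
w4:
  start at SCAN
  read 'a': SCAN → HOLD
  read 'c': HOLD → SHUT
  read 'b': SHUT → SEEK
  read 'a': SEEK → SEEK
  read 'b': SEEK → HOLD
  read 'c': HOLD → SHUT
  read 'b': SHUT → SEEK
  end SEEK, accepted

w4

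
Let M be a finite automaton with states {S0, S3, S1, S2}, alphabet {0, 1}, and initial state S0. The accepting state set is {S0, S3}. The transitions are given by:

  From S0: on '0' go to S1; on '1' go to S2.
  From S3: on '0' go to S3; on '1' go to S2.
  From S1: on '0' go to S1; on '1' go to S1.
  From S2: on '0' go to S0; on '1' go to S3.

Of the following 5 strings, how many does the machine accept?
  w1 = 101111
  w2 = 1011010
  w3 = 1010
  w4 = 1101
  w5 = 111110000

w1: Trace: S0 -1-> S2 -0-> S0 -1-> S2 -1-> S3 -1-> S2 -1-> S3  → end S3, accepted
w2: Trace: S0 -1-> S2 -0-> S0 -1-> S2 -1-> S3 -0-> S3 -1-> S2 -0-> S0  → end S0, accepted
w3: Trace: S0 -1-> S2 -0-> S0 -1-> S2 -0-> S0  → end S0, accepted
w4: Trace: S0 -1-> S2 -1-> S3 -0-> S3 -1-> S2  → end S2, rejected
w5: Trace: S0 -1-> S2 -1-> S3 -1-> S2 -1-> S3 -1-> S2 -0-> S0 -0-> S1 -0-> S1 -0-> S1  → end S1, rejected

3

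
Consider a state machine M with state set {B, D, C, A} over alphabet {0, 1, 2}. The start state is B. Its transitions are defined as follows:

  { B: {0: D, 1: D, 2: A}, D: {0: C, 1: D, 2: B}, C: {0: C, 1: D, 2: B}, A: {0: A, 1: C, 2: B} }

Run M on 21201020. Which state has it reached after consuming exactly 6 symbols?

Trace: B -2-> A -1-> C -2-> B -0-> D -1-> D -0-> C
After 6 symbols: C.

C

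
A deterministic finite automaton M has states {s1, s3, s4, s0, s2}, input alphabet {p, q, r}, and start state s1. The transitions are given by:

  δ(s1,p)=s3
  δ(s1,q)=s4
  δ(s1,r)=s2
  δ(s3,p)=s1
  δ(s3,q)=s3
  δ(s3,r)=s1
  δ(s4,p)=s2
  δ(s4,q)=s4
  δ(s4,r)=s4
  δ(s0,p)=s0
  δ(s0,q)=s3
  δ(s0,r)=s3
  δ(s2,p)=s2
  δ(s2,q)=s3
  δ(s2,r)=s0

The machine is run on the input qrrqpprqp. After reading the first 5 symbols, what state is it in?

s2

Trace: s1 -q-> s4 -r-> s4 -r-> s4 -q-> s4 -p-> s2
After 5 symbols: s2.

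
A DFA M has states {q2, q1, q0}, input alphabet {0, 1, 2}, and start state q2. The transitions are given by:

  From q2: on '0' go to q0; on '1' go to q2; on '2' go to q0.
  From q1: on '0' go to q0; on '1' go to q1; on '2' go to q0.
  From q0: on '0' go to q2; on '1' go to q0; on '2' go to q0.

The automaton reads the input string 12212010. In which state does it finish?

start at q2
read '1': q2 → q2
read '2': q2 → q0
read '2': q0 → q0
read '1': q0 → q0
read '2': q0 → q0
read '0': q0 → q2
read '1': q2 → q2
read '0': q2 → q0

q0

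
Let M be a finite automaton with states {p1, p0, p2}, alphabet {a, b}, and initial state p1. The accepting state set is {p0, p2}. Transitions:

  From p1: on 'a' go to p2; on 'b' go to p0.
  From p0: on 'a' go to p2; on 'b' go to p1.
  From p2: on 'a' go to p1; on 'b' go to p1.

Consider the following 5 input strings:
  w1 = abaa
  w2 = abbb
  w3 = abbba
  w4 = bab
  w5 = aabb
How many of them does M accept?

w1: Trace: p1 -a-> p2 -b-> p1 -a-> p2 -a-> p1  → end p1, rejected
w2: Trace: p1 -a-> p2 -b-> p1 -b-> p0 -b-> p1  → end p1, rejected
w3: Trace: p1 -a-> p2 -b-> p1 -b-> p0 -b-> p1 -a-> p2  → end p2, accepted
w4: Trace: p1 -b-> p0 -a-> p2 -b-> p1  → end p1, rejected
w5: Trace: p1 -a-> p2 -a-> p1 -b-> p0 -b-> p1  → end p1, rejected

1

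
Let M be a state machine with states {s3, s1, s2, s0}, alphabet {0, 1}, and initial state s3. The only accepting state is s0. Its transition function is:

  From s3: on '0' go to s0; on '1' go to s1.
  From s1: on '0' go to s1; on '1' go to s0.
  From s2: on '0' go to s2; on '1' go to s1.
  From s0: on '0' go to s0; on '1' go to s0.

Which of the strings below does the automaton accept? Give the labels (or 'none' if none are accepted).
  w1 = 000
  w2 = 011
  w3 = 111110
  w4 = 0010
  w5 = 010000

w1, w2, w3, w4, w5

w1: Trace: s3 -0-> s0 -0-> s0 -0-> s0  → end s0, accepted
w2: Trace: s3 -0-> s0 -1-> s0 -1-> s0  → end s0, accepted
w3: Trace: s3 -1-> s1 -1-> s0 -1-> s0 -1-> s0 -1-> s0 -0-> s0  → end s0, accepted
w4: Trace: s3 -0-> s0 -0-> s0 -1-> s0 -0-> s0  → end s0, accepted
w5: Trace: s3 -0-> s0 -1-> s0 -0-> s0 -0-> s0 -0-> s0 -0-> s0  → end s0, accepted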